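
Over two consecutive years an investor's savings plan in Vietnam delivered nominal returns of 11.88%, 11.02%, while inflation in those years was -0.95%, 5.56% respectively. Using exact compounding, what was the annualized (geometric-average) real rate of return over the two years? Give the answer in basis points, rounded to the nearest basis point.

899 basis points

Nominal growth factor = 1.1188 × 1.1102 = 1.24209176
Price-level growth factor = 0.9905 × 1.0556 = 1.04557180
Real growth factor = 1.24209176 / 1.04557180 = 1.18795453
Annualized real rate = 1.18795453^(1/2) − 1 = 8.9933% → 899 basis points.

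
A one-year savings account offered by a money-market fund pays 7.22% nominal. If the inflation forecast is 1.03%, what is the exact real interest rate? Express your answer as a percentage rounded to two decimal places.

1 + r = 1.07220 / 1.01030 = 1.061269
r = 1.061269 − 1 = 6.1269%, i.e. 6.13%.

6.13%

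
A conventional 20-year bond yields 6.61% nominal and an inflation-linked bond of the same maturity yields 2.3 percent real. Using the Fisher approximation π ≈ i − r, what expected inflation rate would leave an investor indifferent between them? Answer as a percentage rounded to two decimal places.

4.31%

π ≈ i − r = 6.61% − 2.3% → 4.31%.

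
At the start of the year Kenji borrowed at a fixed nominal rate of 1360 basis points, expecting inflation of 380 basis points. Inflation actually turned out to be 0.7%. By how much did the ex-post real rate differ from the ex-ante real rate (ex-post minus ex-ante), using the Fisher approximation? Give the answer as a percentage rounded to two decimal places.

Ex-ante: 13.6% − 3.8% = 9.800%
Ex-post: 13.6% − 0.7% = 12.900%
Difference (ex-post − ex-ante) = 3.1000% → 3.10%.

3.10%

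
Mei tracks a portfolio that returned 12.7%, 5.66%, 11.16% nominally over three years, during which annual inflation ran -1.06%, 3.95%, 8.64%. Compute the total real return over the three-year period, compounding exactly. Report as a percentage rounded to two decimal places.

18.47%

Nominal growth factor = 1.1270 × 1.0566 × 1.1116 = 1.323680
Price-level growth factor = 0.9894 × 1.0395 × 1.0864 = 1.117342
Real growth factor = 1.323680 / 1.117342 = 1.184669
Total real return = 1.184669 − 1 → 18.47%.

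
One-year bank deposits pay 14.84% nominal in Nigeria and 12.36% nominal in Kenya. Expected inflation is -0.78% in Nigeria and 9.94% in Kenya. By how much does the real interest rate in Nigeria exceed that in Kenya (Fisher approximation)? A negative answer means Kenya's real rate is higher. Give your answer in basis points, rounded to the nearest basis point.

Nigeria: 14.84% − (-0.78%) = 15.620%
Kenya: 12.36% − 9.94% = 2.420%
Differential = 13.200% → 1320 basis points.

1320 basis points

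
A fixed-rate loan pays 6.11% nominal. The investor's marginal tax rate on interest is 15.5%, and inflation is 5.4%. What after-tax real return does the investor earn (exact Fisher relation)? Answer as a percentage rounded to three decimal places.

-0.225%

After-tax nominal return = 6.11% × (1 − 0.155) = 5.16295%.
1 + r = 1.0516295 / 1.05400 = 0.997751
After-tax real rate = 0.997751 − 1 → -0.225%.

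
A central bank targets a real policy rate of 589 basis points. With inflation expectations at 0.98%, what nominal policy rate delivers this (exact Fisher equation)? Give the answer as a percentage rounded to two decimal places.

6.93%

(1 + i) = (1 + r)(1 + π) = 1.05890 × 1.00980 = 1.06927722
i = 1.06927722 − 1, so the required nominal rate is 6.93%.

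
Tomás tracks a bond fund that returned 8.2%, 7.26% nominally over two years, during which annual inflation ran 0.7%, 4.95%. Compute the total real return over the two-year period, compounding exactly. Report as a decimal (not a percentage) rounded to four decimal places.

0.0981

Nominal growth factor = 1.0820 × 1.0726 = 1.160553
Price-level growth factor = 1.0070 × 1.0495 = 1.056847
Real growth factor = 1.160553 / 1.056847 = 1.098128
Total real return = 1.098128 − 1 → 0.0981.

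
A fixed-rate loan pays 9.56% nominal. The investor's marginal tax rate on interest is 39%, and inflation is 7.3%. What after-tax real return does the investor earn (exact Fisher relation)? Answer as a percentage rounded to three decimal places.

-1.368%

After-tax nominal return = 9.56% × (1 − 0.39) = 5.8316%.
1 + r = 1.058316 / 1.07300 = 0.986315005
After-tax real rate = 0.986315005 − 1 → -1.368%.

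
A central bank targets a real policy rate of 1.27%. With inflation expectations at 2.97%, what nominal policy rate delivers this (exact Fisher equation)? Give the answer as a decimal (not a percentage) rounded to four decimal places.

0.0428

(1 + i) = (1 + r)(1 + π) = 1.01270 × 1.02970 = 1.04277719
i = 1.04277719 − 1, so the required nominal rate is 0.0428.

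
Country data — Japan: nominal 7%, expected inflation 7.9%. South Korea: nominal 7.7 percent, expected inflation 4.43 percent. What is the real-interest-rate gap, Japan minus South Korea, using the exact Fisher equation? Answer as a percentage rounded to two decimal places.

Japan: (1 + 0.0700)/(1 + 0.0790) − 1 = -0.8341%
South Korea: (1 + 0.0770)/(1 + 0.0443) − 1 = 3.1313%
Differential = -0.8341% − 3.1313% = -3.9654% → -3.97%.

-3.97%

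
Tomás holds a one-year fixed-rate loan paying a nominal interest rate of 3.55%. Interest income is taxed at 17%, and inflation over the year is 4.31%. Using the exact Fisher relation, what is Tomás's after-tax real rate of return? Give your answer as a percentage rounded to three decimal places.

After-tax nominal return = 3.55% × (1 − 0.17) = 2.9465%.
1 + r = 1.029465 / 1.04310 = 0.986928
After-tax real rate = 0.986928 − 1 → -1.307%.

-1.307%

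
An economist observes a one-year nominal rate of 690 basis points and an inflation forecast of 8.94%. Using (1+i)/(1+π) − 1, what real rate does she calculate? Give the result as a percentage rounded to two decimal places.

By the Fisher equation, 1 + r = (1 + i)/(1 + π).
1 + r = 1.06900 / 1.08940 = 0.981274
r = 0.981274 − 1 = -1.8726%, i.e. -1.87%.

-1.87%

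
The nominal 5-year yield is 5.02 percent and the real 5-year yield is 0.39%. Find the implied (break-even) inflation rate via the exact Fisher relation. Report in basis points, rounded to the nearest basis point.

(1 + π) = (1 + i)/(1 + r) = 1.05020 / 1.00390 = 1.046120
Break-even inflation = 1.046120 − 1 → 461 basis points.

461 basis points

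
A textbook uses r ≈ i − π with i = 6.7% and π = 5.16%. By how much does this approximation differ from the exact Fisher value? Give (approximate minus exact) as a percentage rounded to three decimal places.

Approximate: r ≈ 6.700% − 5.160% = 1.5400%
Exact: (1 + 0.0670)/(1 + 0.0516) − 1 = 1.4644%
Error = 1.5400% − 1.4644% = 0.0756% → 0.076%.

0.076%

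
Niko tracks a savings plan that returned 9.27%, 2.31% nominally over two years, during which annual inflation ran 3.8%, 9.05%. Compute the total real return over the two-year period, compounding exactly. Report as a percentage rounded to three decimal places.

Nominal growth factor = 1.0927 × 1.0231 = 1.117941
Price-level growth factor = 1.0380 × 1.0905 = 1.131939
Real growth factor = 1.117941 / 1.131939 = 0.987634
Total real return = 0.987634 − 1 → -1.237%.

-1.237%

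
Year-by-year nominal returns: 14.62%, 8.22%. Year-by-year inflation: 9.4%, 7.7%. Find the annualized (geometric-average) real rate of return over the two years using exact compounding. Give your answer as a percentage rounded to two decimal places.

Nominal growth factor = 1.1462 × 1.0822 = 1.24041764
Price-level growth factor = 1.0940 × 1.0770 = 1.17823800
Real growth factor = 1.24041764 / 1.17823800 = 1.05277341
Annualized real rate = 1.05277341^(1/2) − 1 = 2.6047% → 2.60%.

2.60%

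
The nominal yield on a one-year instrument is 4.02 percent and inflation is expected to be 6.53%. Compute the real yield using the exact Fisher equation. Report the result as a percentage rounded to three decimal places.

1 + r = 1.04020 / 1.06530 = 0.976439
r = 0.976439 − 1 = -2.3561%, i.e. -2.356%.

-2.356%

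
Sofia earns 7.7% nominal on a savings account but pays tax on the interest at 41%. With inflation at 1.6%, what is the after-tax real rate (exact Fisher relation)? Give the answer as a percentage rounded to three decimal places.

2.897%

After-tax nominal return = 7.7% × (1 − 0.41) = 4.5430%.
1 + r = 1.04543 / 1.01600 = 1.028967
After-tax real rate = 1.028967 − 1 → 2.897%.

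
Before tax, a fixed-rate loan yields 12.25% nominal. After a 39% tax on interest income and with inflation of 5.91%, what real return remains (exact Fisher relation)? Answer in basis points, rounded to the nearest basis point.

After-tax nominal return = 12.25% × (1 − 0.39) = 7.4725%.
1 + r = 1.074725 / 1.05910 = 1.014753
After-tax real rate = 1.014753 − 1 → 148 basis points.

148 basis points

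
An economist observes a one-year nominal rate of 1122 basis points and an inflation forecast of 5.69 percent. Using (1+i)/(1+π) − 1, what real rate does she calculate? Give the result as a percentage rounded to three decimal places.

By the Fisher identity, 1 + r = (1 + i)/(1 + π).
1 + r = 1.11220 / 1.05690 = 1.052323
r = 1.052323 − 1 = 5.2323%, i.e. 5.232%.

5.232%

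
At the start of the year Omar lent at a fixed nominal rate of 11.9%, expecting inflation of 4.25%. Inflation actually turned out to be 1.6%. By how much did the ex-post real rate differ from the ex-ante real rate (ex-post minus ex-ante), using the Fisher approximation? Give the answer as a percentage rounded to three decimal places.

2.650%

Ex-ante: 11.9% − 4.25% = 7.650%
Ex-post: 11.9% − 1.6% = 10.300%
Difference (ex-post − ex-ante) = 2.6500% → 2.650%.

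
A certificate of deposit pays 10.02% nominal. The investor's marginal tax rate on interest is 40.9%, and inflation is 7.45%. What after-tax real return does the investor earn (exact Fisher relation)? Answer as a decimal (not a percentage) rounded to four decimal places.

-0.0142

After-tax nominal return = 10.02% × (1 − 0.409) = 5.92182%.
1 + r = 1.0592182 / 1.07450 = 0.985778
After-tax real rate = 0.985778 − 1 → -0.0142.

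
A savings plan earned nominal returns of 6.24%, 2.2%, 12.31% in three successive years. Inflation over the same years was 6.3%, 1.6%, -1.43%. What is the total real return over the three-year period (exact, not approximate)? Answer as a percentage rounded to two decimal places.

Nominal growth factor = 1.0624 × 1.0220 × 1.1231 = 1.219431
Price-level growth factor = 1.0630 × 1.0160 × 0.9857 = 1.064564
Real growth factor = 1.219431 / 1.064564 = 1.145475
Total real return = 1.145475 − 1 → 14.55%.

14.55%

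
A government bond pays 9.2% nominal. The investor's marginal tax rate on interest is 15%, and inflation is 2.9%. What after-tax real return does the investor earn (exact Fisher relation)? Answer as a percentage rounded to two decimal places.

After-tax nominal return = 9.2% × (1 − 0.15) = 7.8200%.
1 + r = 1.07820 / 1.02900 = 1.047813
After-tax real rate = 1.047813 − 1 → 4.78%.

4.78%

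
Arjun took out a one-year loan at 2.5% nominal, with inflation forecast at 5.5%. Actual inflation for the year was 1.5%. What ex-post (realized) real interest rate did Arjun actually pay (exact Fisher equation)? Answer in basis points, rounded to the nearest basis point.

Ex-post: (1 + 0.0250)/(1 + 0.0150) − 1 = 0.9852%
So the realized real rate is 99 basis points.

99 basis points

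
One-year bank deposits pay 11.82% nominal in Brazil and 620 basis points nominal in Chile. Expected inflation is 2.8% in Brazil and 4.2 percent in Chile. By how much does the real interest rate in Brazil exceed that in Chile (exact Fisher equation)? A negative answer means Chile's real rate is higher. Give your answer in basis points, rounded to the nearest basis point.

685 basis points

Brazil: (1 + 0.1182)/(1 + 0.0280) − 1 = 8.7743%
Chile: (1 + 0.0620)/(1 + 0.0420) − 1 = 1.9194%
Differential = 8.7743% − 1.9194% = 6.8549% → 685 basis points.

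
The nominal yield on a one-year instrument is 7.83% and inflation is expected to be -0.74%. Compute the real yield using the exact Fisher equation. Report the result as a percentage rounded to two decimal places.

By the Fisher identity, 1 + r = (1 + i)/(1 + π).
1 + r = 1.07830 / 0.99260 = 1.086339
r = 1.086339 − 1 = 8.6339%, i.e. 8.63%.

8.63%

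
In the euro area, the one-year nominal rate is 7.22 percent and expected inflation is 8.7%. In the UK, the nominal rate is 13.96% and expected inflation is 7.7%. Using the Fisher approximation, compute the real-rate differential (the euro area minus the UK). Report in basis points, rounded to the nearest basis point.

The euro area: 7.22% − 8.7% = -1.480%
The UK: 13.96% − 7.7% = 6.260%
Differential = -7.740% → -774 basis points.

-774 basis points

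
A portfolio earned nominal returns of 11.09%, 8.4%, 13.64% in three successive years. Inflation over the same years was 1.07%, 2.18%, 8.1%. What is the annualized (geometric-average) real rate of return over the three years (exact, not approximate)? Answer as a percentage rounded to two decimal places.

7.02%

Nominal growth factor = 1.1109 × 1.0840 × 1.1364 = 1.36847061
Price-level growth factor = 1.0107 × 1.0218 × 1.0810 = 1.11638465
Real growth factor = 1.36847061 / 1.11638465 = 1.22580564
Annualized real rate = 1.22580564^(1/3) − 1 = 7.0222% → 7.02%.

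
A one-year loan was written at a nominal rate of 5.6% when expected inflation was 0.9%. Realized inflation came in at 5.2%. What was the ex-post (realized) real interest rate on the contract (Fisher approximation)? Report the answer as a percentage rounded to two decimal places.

Ex-post: 5.6% − 5.2% = 0.400%
So the realized real rate is 0.40%.

0.40%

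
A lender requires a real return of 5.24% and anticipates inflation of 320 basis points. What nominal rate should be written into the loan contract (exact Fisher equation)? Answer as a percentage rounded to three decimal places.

8.608%

(1 + i) = (1 + r)(1 + π) = 1.05240 × 1.03200 = 1.0860768
i = 1.0860768 − 1, so the required nominal rate is 8.608%.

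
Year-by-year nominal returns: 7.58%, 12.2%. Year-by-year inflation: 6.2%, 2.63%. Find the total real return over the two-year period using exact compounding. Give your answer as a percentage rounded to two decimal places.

Compound the nominal returns: 1.0758 × 1.1220 = 1.207048.
Compound inflation: 1.0620 × 1.0263 = 1.089931.
Deflate: 1.207048 / 1.089931 = 1.107454.
Total real return = 1.107454 − 1 → 10.75%.

10.75%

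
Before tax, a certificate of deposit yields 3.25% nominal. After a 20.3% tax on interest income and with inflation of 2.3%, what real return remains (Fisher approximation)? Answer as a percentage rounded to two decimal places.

After-tax nominal return = 3.25% × (1 − 0.203) = 2.59025%.
r ≈ 2.59025% − 2.3% → 0.29%.

0.29%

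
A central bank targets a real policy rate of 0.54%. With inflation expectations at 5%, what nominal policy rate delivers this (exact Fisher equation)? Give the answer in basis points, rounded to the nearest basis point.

(1 + i) = (1 + r)(1 + π) = 1.00540 × 1.05000 = 1.05567
i = 1.05567 − 1, so the required nominal rate is 557 basis points.

557 basis points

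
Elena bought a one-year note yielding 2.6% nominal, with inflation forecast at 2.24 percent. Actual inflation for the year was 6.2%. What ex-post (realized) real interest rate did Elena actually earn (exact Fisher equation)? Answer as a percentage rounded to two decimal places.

-3.39%

Ex-post: (1 + 0.0260)/(1 + 0.0620) − 1 = -3.3898%
So the realized real rate is -3.39%.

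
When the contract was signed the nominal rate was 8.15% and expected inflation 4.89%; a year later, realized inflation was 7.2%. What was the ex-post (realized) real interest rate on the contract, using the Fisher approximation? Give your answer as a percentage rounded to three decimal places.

Ex-post: 8.15% − 7.2% = 0.950%
So the realized real rate is 0.950%.

0.950%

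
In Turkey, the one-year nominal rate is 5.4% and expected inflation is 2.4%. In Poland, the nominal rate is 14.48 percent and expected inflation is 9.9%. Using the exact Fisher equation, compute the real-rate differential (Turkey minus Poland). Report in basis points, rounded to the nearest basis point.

Turkey: (1 + 0.0540)/(1 + 0.0240) − 1 = 2.9297%
Poland: (1 + 0.1448)/(1 + 0.0990) − 1 = 4.1674%
Differential = 2.9297% − 4.1674% = -1.2377% → -124 basis points.

-124 basis points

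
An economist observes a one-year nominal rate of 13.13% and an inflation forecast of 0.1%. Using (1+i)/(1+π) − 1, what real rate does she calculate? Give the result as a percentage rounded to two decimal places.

By the Fisher equation, 1 + r = (1 + i)/(1 + π).
1 + r = 1.13130 / 1.00100 = 1.130170
r = 1.130170 − 1 = 13.0170%, i.e. 13.02%.

13.02%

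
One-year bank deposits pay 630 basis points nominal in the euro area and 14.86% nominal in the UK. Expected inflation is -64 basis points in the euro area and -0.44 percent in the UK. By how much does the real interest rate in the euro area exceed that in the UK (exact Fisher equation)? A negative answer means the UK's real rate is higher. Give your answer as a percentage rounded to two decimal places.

-8.38%

The euro area: (1 + 0.0630)/(1 − 0.0064) − 1 = 6.9847%
The UK: (1 + 0.1486)/(1 − 0.0044) − 1 = 15.3676%
Differential = 6.9847% − 15.3676% = -8.3829% → -8.38%.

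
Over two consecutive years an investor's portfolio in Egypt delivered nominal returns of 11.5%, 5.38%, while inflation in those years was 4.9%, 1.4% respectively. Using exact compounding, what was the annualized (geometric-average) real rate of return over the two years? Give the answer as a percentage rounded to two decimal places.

Compound the nominal returns: 1.1150 × 1.0538 = 1.17498700.
Compound inflation: 1.0490 × 1.0140 = 1.06368600.
Deflate: 1.17498700 / 1.06368600 = 1.10463708.
Annualized real rate = 1.10463708^(1/2) − 1 = 5.1017% → 5.10%.

5.10%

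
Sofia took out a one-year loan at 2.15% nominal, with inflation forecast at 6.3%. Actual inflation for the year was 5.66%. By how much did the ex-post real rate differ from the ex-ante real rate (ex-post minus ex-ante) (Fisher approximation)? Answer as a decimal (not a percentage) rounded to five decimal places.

0.00640

Ex-ante: 2.15% − 6.3% = -4.150%
Ex-post: 2.15% − 5.66% = -3.510%
Difference (ex-post − ex-ante) = 0.6400% → 0.00640.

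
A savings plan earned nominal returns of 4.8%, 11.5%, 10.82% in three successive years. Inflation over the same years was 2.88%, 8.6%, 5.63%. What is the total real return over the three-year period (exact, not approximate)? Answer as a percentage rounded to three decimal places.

Compound the nominal returns: 1.0480 × 1.1150 × 1.1082 = 1.294954.
Compound inflation: 1.0288 × 1.0860 × 1.0563 = 1.180179.
Deflate: 1.294954 / 1.180179 = 1.097252.
Total real return = 1.097252 − 1 → 9.725%.

9.725%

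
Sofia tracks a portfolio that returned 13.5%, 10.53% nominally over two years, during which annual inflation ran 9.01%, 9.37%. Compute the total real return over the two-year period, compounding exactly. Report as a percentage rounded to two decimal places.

Compound the nominal returns: 1.1350 × 1.1053 = 1.254516.
Compound inflation: 1.0901 × 1.0937 = 1.192242.
Deflate: 1.254516 / 1.192242 = 1.052232.
Total real return = 1.052232 − 1 → 5.22%.

5.22%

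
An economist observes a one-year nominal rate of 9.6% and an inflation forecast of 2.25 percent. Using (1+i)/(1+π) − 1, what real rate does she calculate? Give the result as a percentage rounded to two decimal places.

1 + r = 1.09600 / 1.02250 = 1.071883
r = 1.071883 − 1 = 7.1883%, i.e. 7.19%.

7.19%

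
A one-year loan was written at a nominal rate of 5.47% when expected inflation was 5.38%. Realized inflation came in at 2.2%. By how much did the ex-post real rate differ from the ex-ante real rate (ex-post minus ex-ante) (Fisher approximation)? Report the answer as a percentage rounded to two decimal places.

3.18%

Ex-ante: 5.47% − 5.38% = 0.090%
Ex-post: 5.47% − 2.2% = 3.270%
Difference (ex-post − ex-ante) = 3.1800% → 3.18%.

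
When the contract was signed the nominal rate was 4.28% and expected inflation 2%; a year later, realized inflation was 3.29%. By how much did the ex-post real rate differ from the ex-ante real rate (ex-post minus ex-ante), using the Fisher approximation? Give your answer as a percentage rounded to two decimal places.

-1.29%

Ex-ante: 4.28% − 2% = 2.280%
Ex-post: 4.28% − 3.29% = 0.990%
Difference (ex-post − ex-ante) = -1.2900% → -1.29%.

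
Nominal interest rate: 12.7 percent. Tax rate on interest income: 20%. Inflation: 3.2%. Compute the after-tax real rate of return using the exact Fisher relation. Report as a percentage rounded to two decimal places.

After-tax nominal return = 12.7% × (1 − 0.2) = 10.1600%.
1 + r = 1.10160 / 1.03200 = 1.067442
After-tax real rate = 1.067442 − 1 → 6.74%.

6.74%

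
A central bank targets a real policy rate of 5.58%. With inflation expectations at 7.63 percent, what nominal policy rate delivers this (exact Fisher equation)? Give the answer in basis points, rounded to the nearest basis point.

1364 basis points

(1 + i) = (1 + r)(1 + π) = 1.05580 × 1.07630 = 1.13635754
i = 1.13635754 − 1, so the required nominal rate is 1364 basis points.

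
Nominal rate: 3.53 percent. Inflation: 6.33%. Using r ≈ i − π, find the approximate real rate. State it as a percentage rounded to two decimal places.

-2.80%

r ≈ i − π = 3.53% − 6.33% = -2.80%.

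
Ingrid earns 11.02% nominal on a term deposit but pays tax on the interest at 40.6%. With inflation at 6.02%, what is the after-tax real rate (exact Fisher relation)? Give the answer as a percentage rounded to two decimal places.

0.50%

After-tax nominal return = 11.02% × (1 − 0.406) = 6.54588%.
1 + r = 1.0654588 / 1.06020 = 1.004960
After-tax real rate = 1.004960 − 1 → 0.50%.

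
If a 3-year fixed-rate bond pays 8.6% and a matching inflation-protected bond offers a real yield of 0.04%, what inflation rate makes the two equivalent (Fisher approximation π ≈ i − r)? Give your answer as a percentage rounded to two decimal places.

π ≈ i − r = 8.6% − 0.04% → 8.56%.

8.56%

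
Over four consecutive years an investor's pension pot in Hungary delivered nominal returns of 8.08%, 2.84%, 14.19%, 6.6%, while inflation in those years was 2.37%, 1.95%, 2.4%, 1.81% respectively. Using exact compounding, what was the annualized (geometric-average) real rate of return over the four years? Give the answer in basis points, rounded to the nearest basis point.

Nominal growth factor = 1.0808 × 1.0284 × 1.1419 × 1.0660 = 1.35298406
Price-level growth factor = 1.0237 × 1.0195 × 1.0240 × 1.0181 = 1.08805369
Real growth factor = 1.35298406 / 1.08805369 = 1.24349016
Annualized real rate = 1.24349016^(1/4) − 1 = 5.5992% → 560 basis points.

560 basis points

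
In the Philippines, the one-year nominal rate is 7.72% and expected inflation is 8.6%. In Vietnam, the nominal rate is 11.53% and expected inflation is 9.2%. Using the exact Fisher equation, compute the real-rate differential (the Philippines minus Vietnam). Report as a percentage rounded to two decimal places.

The Philippines: (1 + 0.0772)/(1 + 0.0860) − 1 = -0.8103%
Vietnam: (1 + 0.1153)/(1 + 0.0920) − 1 = 2.1337%
Differential = -0.8103% − 2.1337% = -2.9440% → -2.94%.

-2.94%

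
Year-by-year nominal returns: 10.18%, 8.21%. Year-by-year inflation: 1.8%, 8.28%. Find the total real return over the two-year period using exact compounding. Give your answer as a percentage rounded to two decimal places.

8.16%

Compound the nominal returns: 1.1018 × 1.0821 = 1.192258.
Compound inflation: 1.0180 × 1.0828 = 1.102290.
Deflate: 1.192258 / 1.102290 = 1.081619.
Total real return = 1.081619 − 1 → 8.16%.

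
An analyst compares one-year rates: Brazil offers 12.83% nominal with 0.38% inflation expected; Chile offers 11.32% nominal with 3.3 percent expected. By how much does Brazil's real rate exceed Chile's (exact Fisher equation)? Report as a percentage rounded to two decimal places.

Brazil: (1 + 0.1283)/(1 + 0.0038) − 1 = 12.4029%
Chile: (1 + 0.1132)/(1 + 0.0330) − 1 = 7.7638%
Differential = 12.4029% − 7.7638% = 4.6391% → 4.64%.

4.64%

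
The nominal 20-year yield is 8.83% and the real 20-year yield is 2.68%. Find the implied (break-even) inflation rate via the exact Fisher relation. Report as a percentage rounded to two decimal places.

(1 + π) = (1 + i)/(1 + r) = 1.08830 / 1.02680 = 1.059895
Break-even inflation = 1.059895 − 1 → 5.99%.

5.99%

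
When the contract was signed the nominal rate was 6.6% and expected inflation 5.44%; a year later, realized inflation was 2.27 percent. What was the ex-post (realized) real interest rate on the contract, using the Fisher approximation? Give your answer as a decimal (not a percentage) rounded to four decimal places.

0.0433

Ex-post: 6.6% − 2.27% = 4.330%
So the realized real rate is 0.0433.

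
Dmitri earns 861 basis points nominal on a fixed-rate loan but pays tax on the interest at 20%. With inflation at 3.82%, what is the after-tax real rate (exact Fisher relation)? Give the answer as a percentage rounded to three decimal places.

2.955%

After-tax nominal return = 8.61% × (1 − 0.2) = 6.8880%.
1 + r = 1.06888 / 1.03820 = 1.029551
After-tax real rate = 1.029551 − 1 → 2.955%.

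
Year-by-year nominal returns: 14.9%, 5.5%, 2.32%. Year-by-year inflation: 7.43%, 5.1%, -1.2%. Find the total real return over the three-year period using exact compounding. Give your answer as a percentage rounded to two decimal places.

Compound the nominal returns: 1.1490 × 1.0550 × 1.0232 = 1.240318.
Compound inflation: 1.0743 × 1.0510 × 0.9880 = 1.115540.
Deflate: 1.240318 / 1.115540 = 1.111854.
Total real return = 1.111854 − 1 → 11.19%.

11.19%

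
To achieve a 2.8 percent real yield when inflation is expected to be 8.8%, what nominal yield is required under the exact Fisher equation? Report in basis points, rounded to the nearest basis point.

1185 basis points

(1 + i) = (1 + r)(1 + π) = 1.02800 × 1.08800 = 1.118464
i = 1.118464 − 1, so the required nominal rate is 1185 basis points.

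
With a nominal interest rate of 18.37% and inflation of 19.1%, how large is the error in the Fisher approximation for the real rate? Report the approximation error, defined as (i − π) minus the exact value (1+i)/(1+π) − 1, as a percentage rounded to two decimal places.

Approximate: r ≈ 18.370% − 19.100% = -0.7300%
Exact: (1 + 0.1837)/(1 + 0.1910) − 1 = -0.6129%
Error = -0.7300% − (-0.6129%) = -0.1171% → -0.12%.

-0.12%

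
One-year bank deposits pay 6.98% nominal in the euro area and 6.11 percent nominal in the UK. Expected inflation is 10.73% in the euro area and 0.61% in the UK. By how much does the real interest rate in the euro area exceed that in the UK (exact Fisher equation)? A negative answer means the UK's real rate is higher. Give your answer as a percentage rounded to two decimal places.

The euro area: (1 + 0.0698)/(1 + 0.1073) − 1 = -3.3866%
The UK: (1 + 0.0611)/(1 + 0.0061) − 1 = 5.4667%
Differential = -3.3866% − 5.4667% = -8.8533% → -8.85%.

-8.85%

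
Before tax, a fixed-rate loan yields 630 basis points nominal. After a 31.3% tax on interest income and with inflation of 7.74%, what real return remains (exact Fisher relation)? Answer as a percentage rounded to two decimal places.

After-tax nominal return = 6.3% × (1 − 0.313) = 4.3281%.
1 + r = 1.043281 / 1.07740 = 0.968332
After-tax real rate = 0.968332 − 1 → -3.17%.

-3.17%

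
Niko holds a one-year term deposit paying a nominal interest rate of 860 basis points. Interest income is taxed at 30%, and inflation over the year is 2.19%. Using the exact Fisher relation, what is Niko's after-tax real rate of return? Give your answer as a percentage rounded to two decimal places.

After-tax nominal return = 8.6% × (1 − 0.3) = 6.0200%.
1 + r = 1.06020 / 1.02190 = 1.037479
After-tax real rate = 1.037479 − 1 → 3.75%.

3.75%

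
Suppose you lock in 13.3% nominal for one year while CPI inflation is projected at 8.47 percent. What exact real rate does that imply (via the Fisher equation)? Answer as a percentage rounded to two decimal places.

4.45%

1 + r = 1.13300 / 1.08470 = 1.044528
r = 1.044528 − 1 = 4.4528%, i.e. 4.45%.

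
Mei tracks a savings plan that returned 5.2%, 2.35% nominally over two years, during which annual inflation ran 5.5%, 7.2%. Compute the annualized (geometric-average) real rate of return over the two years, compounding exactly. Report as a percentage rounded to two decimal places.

Nominal growth factor = 1.0520 × 1.0235 = 1.07672200
Price-level growth factor = 1.0550 × 1.0720 = 1.13096000
Real growth factor = 1.07672200 / 1.13096000 = 0.95204251
Annualized real rate = 0.95204251^(1/2) − 1 = -2.4273% → -2.43%.

-2.43%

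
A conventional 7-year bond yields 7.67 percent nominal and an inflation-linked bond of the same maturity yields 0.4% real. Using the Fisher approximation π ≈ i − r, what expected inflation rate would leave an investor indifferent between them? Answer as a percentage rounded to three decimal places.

π ≈ i − r = 7.67% − 0.4% → 7.270%.

7.270%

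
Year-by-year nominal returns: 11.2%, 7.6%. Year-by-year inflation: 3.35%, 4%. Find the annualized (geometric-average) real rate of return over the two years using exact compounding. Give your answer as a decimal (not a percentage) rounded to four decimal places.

0.0551

Nominal growth factor = 1.1120 × 1.0760 = 1.19651200
Price-level growth factor = 1.0335 × 1.0400 = 1.07484000
Real growth factor = 1.19651200 / 1.07484000 = 1.11320010
Annualized real rate = 1.11320010^(1/2) − 1 = 5.5083% → 0.0551.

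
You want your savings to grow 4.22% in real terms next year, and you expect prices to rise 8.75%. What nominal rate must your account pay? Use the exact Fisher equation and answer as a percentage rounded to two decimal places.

(1 + i) = (1 + r)(1 + π) = 1.04220 × 1.08750 = 1.1333925
i = 1.1333925 − 1, so the required nominal rate is 13.34%.

13.34%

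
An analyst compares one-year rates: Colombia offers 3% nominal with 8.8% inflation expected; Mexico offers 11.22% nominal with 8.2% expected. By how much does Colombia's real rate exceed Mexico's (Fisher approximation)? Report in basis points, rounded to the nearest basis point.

Colombia: 3% − 8.8% = -5.800%
Mexico: 11.22% − 8.2% = 3.020%
Differential = -8.820% → -882 basis points.

-882 basis points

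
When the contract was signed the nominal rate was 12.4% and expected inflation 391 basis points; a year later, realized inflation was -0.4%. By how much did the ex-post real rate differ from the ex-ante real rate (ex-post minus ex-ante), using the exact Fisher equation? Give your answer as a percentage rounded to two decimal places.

4.68%

Ex-ante: (1 + 0.1240)/(1 + 0.0391) − 1 = 8.1705%
Ex-post: (1 + 0.1240)/(1 − 0.0040) − 1 = 12.8514%
Difference (ex-post − ex-ante) = 4.6809% → 4.68%.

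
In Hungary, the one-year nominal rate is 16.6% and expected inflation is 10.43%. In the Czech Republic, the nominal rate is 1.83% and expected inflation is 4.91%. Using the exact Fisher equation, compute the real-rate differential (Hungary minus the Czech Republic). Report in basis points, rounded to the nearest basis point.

852 basis points

Hungary: (1 + 0.1660)/(1 + 0.1043) − 1 = 5.5872%
The Czech Republic: (1 + 0.0183)/(1 + 0.0491) − 1 = -2.9358%
Differential = 5.5872% − (-2.9358%) = 8.5231% → 852 basis points.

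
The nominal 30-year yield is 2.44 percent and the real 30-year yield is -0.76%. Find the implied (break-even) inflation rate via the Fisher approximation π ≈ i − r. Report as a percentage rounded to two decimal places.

π ≈ i − r = 2.44% − (-0.76%) → 3.20%.

3.20%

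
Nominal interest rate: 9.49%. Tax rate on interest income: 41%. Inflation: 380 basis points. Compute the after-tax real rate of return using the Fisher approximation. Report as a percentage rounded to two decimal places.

1.80%

After-tax nominal return = 9.49% × (1 − 0.41) = 5.5991%.
r ≈ 5.5991% − 3.8% → 1.80%.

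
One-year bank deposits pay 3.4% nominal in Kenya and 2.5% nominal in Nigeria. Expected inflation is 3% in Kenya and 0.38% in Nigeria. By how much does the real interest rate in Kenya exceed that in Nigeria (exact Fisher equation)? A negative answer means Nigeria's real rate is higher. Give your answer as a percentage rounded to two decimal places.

Kenya: (1 + 0.0340)/(1 + 0.0300) − 1 = 0.3883%
Nigeria: (1 + 0.0250)/(1 + 0.0038) − 1 = 2.1120%
Differential = 0.3883% − 2.1120% = -1.7236% → -1.72%.

-1.72%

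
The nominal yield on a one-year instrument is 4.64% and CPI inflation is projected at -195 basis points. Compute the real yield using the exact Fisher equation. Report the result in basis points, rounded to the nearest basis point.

By the Fisher identity, 1 + r = (1 + i)/(1 + π).
1 + r = 1.04640 / 0.98050 = 1.067211
r = 1.067211 − 1 = 6.7211%, i.e. 672 basis points.

672 basis points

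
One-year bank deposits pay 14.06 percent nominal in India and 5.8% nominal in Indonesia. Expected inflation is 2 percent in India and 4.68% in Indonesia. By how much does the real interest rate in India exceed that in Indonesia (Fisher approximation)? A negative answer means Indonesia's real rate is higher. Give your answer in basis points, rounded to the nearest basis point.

India: 14.06% − 2% = 12.060%
Indonesia: 5.8% − 4.68% = 1.120%
Differential = 10.940% → 1094 basis points.

1094 basis points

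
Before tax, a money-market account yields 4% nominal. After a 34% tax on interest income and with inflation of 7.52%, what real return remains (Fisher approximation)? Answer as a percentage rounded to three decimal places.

After-tax nominal return = 4% × (1 − 0.34) = 2.6400%.
r ≈ 2.6400% − 7.52% → -4.880%.

-4.880%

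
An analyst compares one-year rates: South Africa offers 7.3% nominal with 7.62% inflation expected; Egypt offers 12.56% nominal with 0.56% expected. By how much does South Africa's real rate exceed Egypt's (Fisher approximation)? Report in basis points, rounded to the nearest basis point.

South Africa: 7.3% − 7.62% = -0.320%
Egypt: 12.56% − 0.56% = 12.000%
Differential = -12.320% → -1232 basis points.

-1232 basis points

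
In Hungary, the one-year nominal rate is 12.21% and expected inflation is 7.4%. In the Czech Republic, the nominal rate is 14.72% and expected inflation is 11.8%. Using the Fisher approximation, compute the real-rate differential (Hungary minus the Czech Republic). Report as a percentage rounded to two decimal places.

1.89%

Hungary: 12.21% − 7.4% = 4.810%
The Czech Republic: 14.72% − 11.8% = 2.920%
Differential = 1.890% → 1.89%.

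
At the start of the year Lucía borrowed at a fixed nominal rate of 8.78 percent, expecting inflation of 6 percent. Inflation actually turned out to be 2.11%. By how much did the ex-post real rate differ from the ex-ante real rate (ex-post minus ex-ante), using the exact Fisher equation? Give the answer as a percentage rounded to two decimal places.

Ex-ante: (1 + 0.0878)/(1 + 0.0600) − 1 = 2.6226%
Ex-post: (1 + 0.0878)/(1 + 0.0211) − 1 = 6.5322%
Difference (ex-post − ex-ante) = 3.9095% → 3.91%.

3.91%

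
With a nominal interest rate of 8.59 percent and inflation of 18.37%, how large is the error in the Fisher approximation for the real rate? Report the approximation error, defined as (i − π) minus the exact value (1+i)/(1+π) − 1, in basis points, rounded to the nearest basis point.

Approximate: r ≈ 8.590% − 18.370% = -9.7800%
Exact: (1 + 0.0859)/(1 + 0.1837) − 1 = -8.2622%
Error = -9.7800% − (-8.2622%) = -1.5178% → -152 basis points.

-152 basis points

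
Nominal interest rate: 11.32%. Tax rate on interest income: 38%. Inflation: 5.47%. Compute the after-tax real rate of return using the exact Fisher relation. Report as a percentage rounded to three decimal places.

1.468%

After-tax nominal return = 11.32% × (1 − 0.38) = 7.0184%.
1 + r = 1.070184 / 1.05470 = 1.014681
After-tax real rate = 1.014681 − 1 → 1.468%.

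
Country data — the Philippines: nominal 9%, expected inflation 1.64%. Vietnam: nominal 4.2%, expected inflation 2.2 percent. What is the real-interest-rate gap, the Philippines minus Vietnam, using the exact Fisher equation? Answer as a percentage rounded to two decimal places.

The Philippines: (1 + 0.0900)/(1 + 0.0164) − 1 = 7.2412%
Vietnam: (1 + 0.0420)/(1 + 0.0220) − 1 = 1.9569%
Differential = 7.2412% − 1.9569% = 5.2843% → 5.28%.

5.28%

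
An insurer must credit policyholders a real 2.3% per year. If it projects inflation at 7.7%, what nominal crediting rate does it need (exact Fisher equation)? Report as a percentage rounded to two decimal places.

10.18%

(1 + i) = (1 + r)(1 + π) = 1.02300 × 1.07700 = 1.101771
i = 1.101771 − 1, so the required nominal rate is 10.18%.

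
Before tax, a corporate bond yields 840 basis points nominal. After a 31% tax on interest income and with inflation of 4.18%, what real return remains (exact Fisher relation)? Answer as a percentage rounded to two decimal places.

1.55%

After-tax nominal return = 8.4% × (1 − 0.31) = 5.7960%.
1 + r = 1.05796 / 1.04180 = 1.015512
After-tax real rate = 1.015512 − 1 → 1.55%.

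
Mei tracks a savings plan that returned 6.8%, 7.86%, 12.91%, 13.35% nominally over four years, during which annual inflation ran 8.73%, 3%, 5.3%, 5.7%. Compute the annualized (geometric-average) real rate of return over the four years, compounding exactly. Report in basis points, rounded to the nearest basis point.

429 basis points

Nominal growth factor = 1.0680 × 1.0786 × 1.1291 × 1.1335 = 1.47429910
Price-level growth factor = 1.0873 × 1.0300 × 1.0530 × 1.0570 = 1.24649337
Real growth factor = 1.47429910 / 1.24649337 = 1.18275728
Annualized real rate = 1.18275728^(1/4) − 1 = 4.2855% → 429 basis points.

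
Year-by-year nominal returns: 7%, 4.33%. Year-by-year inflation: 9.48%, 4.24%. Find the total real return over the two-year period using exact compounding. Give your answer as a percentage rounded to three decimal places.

-2.181%

Nominal growth factor = 1.0700 × 1.0433 = 1.116331
Price-level growth factor = 1.0948 × 1.0424 = 1.141220
Real growth factor = 1.116331 / 1.141220 = 0.978191
Total real return = 0.978191 − 1 → -2.181%.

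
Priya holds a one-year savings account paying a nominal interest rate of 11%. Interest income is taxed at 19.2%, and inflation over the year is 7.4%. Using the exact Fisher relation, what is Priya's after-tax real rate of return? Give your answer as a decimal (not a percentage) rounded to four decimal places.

After-tax nominal return = 11% × (1 − 0.192) = 8.8880%.
1 + r = 1.08888 / 1.07400 = 1.013855
After-tax real rate = 1.013855 − 1 → 0.0139.

0.0139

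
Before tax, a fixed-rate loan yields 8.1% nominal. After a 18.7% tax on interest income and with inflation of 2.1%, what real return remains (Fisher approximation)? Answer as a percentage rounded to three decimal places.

After-tax nominal return = 8.1% × (1 − 0.187) = 6.5853%.
r ≈ 6.5853% − 2.1% → 4.485%.

4.485%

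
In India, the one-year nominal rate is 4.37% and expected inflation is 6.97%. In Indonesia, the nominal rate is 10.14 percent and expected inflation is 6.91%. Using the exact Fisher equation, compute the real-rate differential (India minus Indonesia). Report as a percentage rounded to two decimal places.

India: (1 + 0.0437)/(1 + 0.0697) − 1 = -2.4306%
Indonesia: (1 + 0.1014)/(1 + 0.0691) − 1 = 3.0212%
Differential = -2.4306% − 3.0212% = -5.4518% → -5.45%.

-5.45%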